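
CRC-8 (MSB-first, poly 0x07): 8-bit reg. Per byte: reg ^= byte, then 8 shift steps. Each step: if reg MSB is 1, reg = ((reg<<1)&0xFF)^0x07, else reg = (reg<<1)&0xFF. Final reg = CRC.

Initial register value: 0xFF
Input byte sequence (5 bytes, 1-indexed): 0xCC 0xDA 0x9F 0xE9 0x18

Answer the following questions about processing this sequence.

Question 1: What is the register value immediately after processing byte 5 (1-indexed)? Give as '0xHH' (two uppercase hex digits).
After byte 1 (0xCC): reg=0x99
After byte 2 (0xDA): reg=0xCE
After byte 3 (0x9F): reg=0xB0
After byte 4 (0xE9): reg=0x88
After byte 5 (0x18): reg=0xF9

Answer: 0xF9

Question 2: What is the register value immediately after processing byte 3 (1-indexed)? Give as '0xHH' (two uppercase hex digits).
Answer: 0xB0

Derivation:
After byte 1 (0xCC): reg=0x99
After byte 2 (0xDA): reg=0xCE
After byte 3 (0x9F): reg=0xB0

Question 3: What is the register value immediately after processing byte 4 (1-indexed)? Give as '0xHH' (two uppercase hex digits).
After byte 1 (0xCC): reg=0x99
After byte 2 (0xDA): reg=0xCE
After byte 3 (0x9F): reg=0xB0
After byte 4 (0xE9): reg=0x88

Answer: 0x88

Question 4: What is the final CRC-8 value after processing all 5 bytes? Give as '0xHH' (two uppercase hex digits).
Answer: 0xF9

Derivation:
After byte 1 (0xCC): reg=0x99
After byte 2 (0xDA): reg=0xCE
After byte 3 (0x9F): reg=0xB0
After byte 4 (0xE9): reg=0x88
After byte 5 (0x18): reg=0xF9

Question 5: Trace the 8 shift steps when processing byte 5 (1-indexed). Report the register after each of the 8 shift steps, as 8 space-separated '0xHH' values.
Answer: 0x27 0x4E 0x9C 0x3F 0x7E 0xFC 0xFF 0xF9

Derivation:
After byte 1 (0xCC): reg=0x99
After byte 2 (0xDA): reg=0xCE
After byte 3 (0x9F): reg=0xB0
After byte 4 (0xE9): reg=0x88
Register before byte 5: 0x88
After XOR with byte 0x18: 0x90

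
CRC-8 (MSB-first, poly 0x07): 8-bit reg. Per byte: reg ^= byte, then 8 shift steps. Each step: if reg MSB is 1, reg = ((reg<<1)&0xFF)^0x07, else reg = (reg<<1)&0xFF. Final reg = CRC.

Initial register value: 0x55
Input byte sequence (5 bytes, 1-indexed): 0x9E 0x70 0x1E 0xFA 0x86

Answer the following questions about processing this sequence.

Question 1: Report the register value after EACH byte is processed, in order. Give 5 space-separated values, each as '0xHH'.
0x7F 0x2D 0x99 0x2E 0x51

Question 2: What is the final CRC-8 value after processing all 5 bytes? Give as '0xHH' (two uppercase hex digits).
Answer: 0x51

Derivation:
After byte 1 (0x9E): reg=0x7F
After byte 2 (0x70): reg=0x2D
After byte 3 (0x1E): reg=0x99
After byte 4 (0xFA): reg=0x2E
After byte 5 (0x86): reg=0x51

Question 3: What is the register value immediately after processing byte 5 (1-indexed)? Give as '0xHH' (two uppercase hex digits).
Answer: 0x51

Derivation:
After byte 1 (0x9E): reg=0x7F
After byte 2 (0x70): reg=0x2D
After byte 3 (0x1E): reg=0x99
After byte 4 (0xFA): reg=0x2E
After byte 5 (0x86): reg=0x51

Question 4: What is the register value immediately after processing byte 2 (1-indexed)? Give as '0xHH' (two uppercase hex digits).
Answer: 0x2D

Derivation:
After byte 1 (0x9E): reg=0x7F
After byte 2 (0x70): reg=0x2D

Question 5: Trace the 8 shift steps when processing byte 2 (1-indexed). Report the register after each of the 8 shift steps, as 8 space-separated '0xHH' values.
After byte 1 (0x9E): reg=0x7F
Register before byte 2: 0x7F
After XOR with byte 0x70: 0x0F

Answer: 0x1E 0x3C 0x78 0xF0 0xE7 0xC9 0x95 0x2D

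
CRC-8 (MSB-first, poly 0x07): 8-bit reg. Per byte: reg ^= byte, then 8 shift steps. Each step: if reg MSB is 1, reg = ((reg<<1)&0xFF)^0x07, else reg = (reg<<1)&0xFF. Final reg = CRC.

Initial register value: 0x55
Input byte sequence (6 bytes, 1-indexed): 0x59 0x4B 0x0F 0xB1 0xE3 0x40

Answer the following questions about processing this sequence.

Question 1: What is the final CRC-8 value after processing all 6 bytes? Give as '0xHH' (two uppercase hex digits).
Answer: 0x74

Derivation:
After byte 1 (0x59): reg=0x24
After byte 2 (0x4B): reg=0x0A
After byte 3 (0x0F): reg=0x1B
After byte 4 (0xB1): reg=0x5F
After byte 5 (0xE3): reg=0x3D
After byte 6 (0x40): reg=0x74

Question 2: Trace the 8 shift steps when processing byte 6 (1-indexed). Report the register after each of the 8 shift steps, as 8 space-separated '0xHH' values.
After byte 1 (0x59): reg=0x24
After byte 2 (0x4B): reg=0x0A
After byte 3 (0x0F): reg=0x1B
After byte 4 (0xB1): reg=0x5F
After byte 5 (0xE3): reg=0x3D
Register before byte 6: 0x3D
After XOR with byte 0x40: 0x7D

Answer: 0xFA 0xF3 0xE1 0xC5 0x8D 0x1D 0x3A 0x74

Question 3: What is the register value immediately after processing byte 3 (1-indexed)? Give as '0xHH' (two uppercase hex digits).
After byte 1 (0x59): reg=0x24
After byte 2 (0x4B): reg=0x0A
After byte 3 (0x0F): reg=0x1B

Answer: 0x1B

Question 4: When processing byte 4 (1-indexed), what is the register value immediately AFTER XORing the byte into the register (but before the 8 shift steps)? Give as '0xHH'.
Answer: 0xAA

Derivation:
Register before byte 4: 0x1B
Byte 4: 0xB1
0x1B XOR 0xB1 = 0xAA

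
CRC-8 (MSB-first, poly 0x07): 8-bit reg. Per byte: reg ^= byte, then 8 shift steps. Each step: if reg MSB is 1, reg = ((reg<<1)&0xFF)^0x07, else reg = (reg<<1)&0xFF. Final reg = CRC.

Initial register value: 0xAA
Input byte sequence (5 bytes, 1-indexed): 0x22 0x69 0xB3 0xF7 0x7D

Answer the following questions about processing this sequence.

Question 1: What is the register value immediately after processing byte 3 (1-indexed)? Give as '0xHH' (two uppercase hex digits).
Answer: 0x02

Derivation:
After byte 1 (0x22): reg=0xB1
After byte 2 (0x69): reg=0x06
After byte 3 (0xB3): reg=0x02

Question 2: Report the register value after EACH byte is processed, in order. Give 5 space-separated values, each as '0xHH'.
0xB1 0x06 0x02 0xC5 0x21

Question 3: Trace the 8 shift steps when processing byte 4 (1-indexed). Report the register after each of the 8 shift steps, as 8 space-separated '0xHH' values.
Answer: 0xED 0xDD 0xBD 0x7D 0xFA 0xF3 0xE1 0xC5

Derivation:
After byte 1 (0x22): reg=0xB1
After byte 2 (0x69): reg=0x06
After byte 3 (0xB3): reg=0x02
Register before byte 4: 0x02
After XOR with byte 0xF7: 0xF5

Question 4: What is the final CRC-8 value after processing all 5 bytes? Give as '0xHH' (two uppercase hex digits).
Answer: 0x21

Derivation:
After byte 1 (0x22): reg=0xB1
After byte 2 (0x69): reg=0x06
After byte 3 (0xB3): reg=0x02
After byte 4 (0xF7): reg=0xC5
After byte 5 (0x7D): reg=0x21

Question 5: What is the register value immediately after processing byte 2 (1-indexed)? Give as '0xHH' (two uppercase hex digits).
Answer: 0x06

Derivation:
After byte 1 (0x22): reg=0xB1
After byte 2 (0x69): reg=0x06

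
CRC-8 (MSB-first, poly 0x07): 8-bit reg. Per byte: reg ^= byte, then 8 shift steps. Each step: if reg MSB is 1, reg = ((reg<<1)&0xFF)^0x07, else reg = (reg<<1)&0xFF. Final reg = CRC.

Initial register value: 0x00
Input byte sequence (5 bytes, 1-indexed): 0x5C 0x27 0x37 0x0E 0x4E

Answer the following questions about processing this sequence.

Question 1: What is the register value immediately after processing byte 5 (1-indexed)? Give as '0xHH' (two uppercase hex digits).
After byte 1 (0x5C): reg=0x93
After byte 2 (0x27): reg=0x05
After byte 3 (0x37): reg=0x9E
After byte 4 (0x0E): reg=0xF9
After byte 5 (0x4E): reg=0x0C

Answer: 0x0C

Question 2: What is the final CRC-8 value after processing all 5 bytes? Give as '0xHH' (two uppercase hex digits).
Answer: 0x0C

Derivation:
After byte 1 (0x5C): reg=0x93
After byte 2 (0x27): reg=0x05
After byte 3 (0x37): reg=0x9E
After byte 4 (0x0E): reg=0xF9
After byte 5 (0x4E): reg=0x0C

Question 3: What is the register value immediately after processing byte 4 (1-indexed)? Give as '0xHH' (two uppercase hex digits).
After byte 1 (0x5C): reg=0x93
After byte 2 (0x27): reg=0x05
After byte 3 (0x37): reg=0x9E
After byte 4 (0x0E): reg=0xF9

Answer: 0xF9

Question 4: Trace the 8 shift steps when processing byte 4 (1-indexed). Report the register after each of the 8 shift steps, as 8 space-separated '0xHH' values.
Answer: 0x27 0x4E 0x9C 0x3F 0x7E 0xFC 0xFF 0xF9

Derivation:
After byte 1 (0x5C): reg=0x93
After byte 2 (0x27): reg=0x05
After byte 3 (0x37): reg=0x9E
Register before byte 4: 0x9E
After XOR with byte 0x0E: 0x90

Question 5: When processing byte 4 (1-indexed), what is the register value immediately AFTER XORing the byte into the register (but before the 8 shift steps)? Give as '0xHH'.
Answer: 0x90

Derivation:
Register before byte 4: 0x9E
Byte 4: 0x0E
0x9E XOR 0x0E = 0x90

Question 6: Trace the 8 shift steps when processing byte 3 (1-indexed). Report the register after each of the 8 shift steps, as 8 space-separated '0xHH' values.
After byte 1 (0x5C): reg=0x93
After byte 2 (0x27): reg=0x05
Register before byte 3: 0x05
After XOR with byte 0x37: 0x32

Answer: 0x64 0xC8 0x97 0x29 0x52 0xA4 0x4F 0x9E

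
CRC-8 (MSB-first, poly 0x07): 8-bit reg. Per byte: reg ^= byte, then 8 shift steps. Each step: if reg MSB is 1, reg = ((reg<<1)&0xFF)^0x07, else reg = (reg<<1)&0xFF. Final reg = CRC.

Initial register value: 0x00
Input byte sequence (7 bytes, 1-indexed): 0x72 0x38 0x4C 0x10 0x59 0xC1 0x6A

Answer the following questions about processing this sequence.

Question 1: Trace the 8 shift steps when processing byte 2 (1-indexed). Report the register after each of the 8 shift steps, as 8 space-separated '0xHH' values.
Answer: 0xC2 0x83 0x01 0x02 0x04 0x08 0x10 0x20

Derivation:
After byte 1 (0x72): reg=0x59
Register before byte 2: 0x59
After XOR with byte 0x38: 0x61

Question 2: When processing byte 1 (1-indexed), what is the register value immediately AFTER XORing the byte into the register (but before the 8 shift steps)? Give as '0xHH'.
Answer: 0x72

Derivation:
Register before byte 1: 0x00
Byte 1: 0x72
0x00 XOR 0x72 = 0x72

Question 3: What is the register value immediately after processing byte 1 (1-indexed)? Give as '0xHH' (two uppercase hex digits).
Answer: 0x59

Derivation:
After byte 1 (0x72): reg=0x59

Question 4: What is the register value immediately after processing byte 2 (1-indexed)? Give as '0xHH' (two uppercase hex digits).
After byte 1 (0x72): reg=0x59
After byte 2 (0x38): reg=0x20

Answer: 0x20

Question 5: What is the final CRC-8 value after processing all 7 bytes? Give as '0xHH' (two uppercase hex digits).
After byte 1 (0x72): reg=0x59
After byte 2 (0x38): reg=0x20
After byte 3 (0x4C): reg=0x03
After byte 4 (0x10): reg=0x79
After byte 5 (0x59): reg=0xE0
After byte 6 (0xC1): reg=0xE7
After byte 7 (0x6A): reg=0xAA

Answer: 0xAA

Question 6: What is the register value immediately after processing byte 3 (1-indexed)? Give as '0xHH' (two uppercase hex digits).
Answer: 0x03

Derivation:
After byte 1 (0x72): reg=0x59
After byte 2 (0x38): reg=0x20
After byte 3 (0x4C): reg=0x03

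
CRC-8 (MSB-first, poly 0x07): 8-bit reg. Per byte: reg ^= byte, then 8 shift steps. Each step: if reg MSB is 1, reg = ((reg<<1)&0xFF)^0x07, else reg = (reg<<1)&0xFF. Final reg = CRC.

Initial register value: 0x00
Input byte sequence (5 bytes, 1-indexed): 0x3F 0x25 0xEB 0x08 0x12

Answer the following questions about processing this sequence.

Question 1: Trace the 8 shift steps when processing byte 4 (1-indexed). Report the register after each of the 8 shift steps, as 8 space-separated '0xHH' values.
Answer: 0xBB 0x71 0xE2 0xC3 0x81 0x05 0x0A 0x14

Derivation:
After byte 1 (0x3F): reg=0xBD
After byte 2 (0x25): reg=0xC1
After byte 3 (0xEB): reg=0xD6
Register before byte 4: 0xD6
After XOR with byte 0x08: 0xDE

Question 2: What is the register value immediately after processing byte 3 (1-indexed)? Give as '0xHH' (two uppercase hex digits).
After byte 1 (0x3F): reg=0xBD
After byte 2 (0x25): reg=0xC1
After byte 3 (0xEB): reg=0xD6

Answer: 0xD6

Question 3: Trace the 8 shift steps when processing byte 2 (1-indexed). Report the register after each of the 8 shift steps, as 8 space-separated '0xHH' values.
After byte 1 (0x3F): reg=0xBD
Register before byte 2: 0xBD
After XOR with byte 0x25: 0x98

Answer: 0x37 0x6E 0xDC 0xBF 0x79 0xF2 0xE3 0xC1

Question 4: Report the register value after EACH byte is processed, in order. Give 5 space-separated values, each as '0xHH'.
0xBD 0xC1 0xD6 0x14 0x12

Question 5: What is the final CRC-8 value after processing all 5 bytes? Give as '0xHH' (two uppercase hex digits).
After byte 1 (0x3F): reg=0xBD
After byte 2 (0x25): reg=0xC1
After byte 3 (0xEB): reg=0xD6
After byte 4 (0x08): reg=0x14
After byte 5 (0x12): reg=0x12

Answer: 0x12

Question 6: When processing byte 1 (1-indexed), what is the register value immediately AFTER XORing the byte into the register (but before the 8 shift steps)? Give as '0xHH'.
Register before byte 1: 0x00
Byte 1: 0x3F
0x00 XOR 0x3F = 0x3F

Answer: 0x3F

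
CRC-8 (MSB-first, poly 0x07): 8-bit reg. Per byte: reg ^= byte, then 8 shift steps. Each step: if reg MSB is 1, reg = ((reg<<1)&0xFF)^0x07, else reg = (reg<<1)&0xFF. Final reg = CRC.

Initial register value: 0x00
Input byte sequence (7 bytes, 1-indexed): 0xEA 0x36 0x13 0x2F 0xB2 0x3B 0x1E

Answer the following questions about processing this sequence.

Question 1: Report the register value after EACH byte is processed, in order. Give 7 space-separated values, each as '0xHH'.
0x98 0x43 0xB7 0xC1 0x5E 0x3C 0xEE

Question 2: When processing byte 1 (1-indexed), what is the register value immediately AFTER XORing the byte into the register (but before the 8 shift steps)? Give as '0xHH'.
Answer: 0xEA

Derivation:
Register before byte 1: 0x00
Byte 1: 0xEA
0x00 XOR 0xEA = 0xEA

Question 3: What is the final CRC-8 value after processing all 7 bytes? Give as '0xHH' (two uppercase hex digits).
Answer: 0xEE

Derivation:
After byte 1 (0xEA): reg=0x98
After byte 2 (0x36): reg=0x43
After byte 3 (0x13): reg=0xB7
After byte 4 (0x2F): reg=0xC1
After byte 5 (0xB2): reg=0x5E
After byte 6 (0x3B): reg=0x3C
After byte 7 (0x1E): reg=0xEE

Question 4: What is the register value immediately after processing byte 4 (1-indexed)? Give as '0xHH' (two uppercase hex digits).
Answer: 0xC1

Derivation:
After byte 1 (0xEA): reg=0x98
After byte 2 (0x36): reg=0x43
After byte 3 (0x13): reg=0xB7
After byte 4 (0x2F): reg=0xC1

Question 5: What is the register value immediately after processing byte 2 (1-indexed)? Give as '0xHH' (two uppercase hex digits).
After byte 1 (0xEA): reg=0x98
After byte 2 (0x36): reg=0x43

Answer: 0x43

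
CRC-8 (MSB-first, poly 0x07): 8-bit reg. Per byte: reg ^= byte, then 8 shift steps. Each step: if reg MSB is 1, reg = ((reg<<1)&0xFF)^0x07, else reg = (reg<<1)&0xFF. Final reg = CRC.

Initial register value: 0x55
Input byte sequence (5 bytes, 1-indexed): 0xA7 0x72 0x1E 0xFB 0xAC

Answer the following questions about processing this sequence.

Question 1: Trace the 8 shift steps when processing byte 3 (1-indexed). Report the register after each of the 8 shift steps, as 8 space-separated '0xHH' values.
After byte 1 (0xA7): reg=0xD0
After byte 2 (0x72): reg=0x67
Register before byte 3: 0x67
After XOR with byte 0x1E: 0x79

Answer: 0xF2 0xE3 0xC1 0x85 0x0D 0x1A 0x34 0x68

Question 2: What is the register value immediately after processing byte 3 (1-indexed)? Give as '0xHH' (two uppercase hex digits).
Answer: 0x68

Derivation:
After byte 1 (0xA7): reg=0xD0
After byte 2 (0x72): reg=0x67
After byte 3 (0x1E): reg=0x68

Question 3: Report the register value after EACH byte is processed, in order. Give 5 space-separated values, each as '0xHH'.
0xD0 0x67 0x68 0xF0 0x93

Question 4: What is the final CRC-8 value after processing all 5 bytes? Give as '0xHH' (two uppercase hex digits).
Answer: 0x93

Derivation:
After byte 1 (0xA7): reg=0xD0
After byte 2 (0x72): reg=0x67
After byte 3 (0x1E): reg=0x68
After byte 4 (0xFB): reg=0xF0
After byte 5 (0xAC): reg=0x93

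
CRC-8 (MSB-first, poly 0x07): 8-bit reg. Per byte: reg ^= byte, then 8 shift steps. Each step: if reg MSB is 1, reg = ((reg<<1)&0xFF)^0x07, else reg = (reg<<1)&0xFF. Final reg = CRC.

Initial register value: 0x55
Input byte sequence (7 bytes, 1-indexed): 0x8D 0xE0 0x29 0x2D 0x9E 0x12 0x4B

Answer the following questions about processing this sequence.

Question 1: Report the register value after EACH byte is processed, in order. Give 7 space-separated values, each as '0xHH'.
0x06 0xBC 0xE2 0x63 0xFD 0x83 0x76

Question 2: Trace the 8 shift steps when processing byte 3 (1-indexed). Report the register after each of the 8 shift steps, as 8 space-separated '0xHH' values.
Answer: 0x2D 0x5A 0xB4 0x6F 0xDE 0xBB 0x71 0xE2

Derivation:
After byte 1 (0x8D): reg=0x06
After byte 2 (0xE0): reg=0xBC
Register before byte 3: 0xBC
After XOR with byte 0x29: 0x95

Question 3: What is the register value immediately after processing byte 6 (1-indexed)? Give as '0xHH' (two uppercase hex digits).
Answer: 0x83

Derivation:
After byte 1 (0x8D): reg=0x06
After byte 2 (0xE0): reg=0xBC
After byte 3 (0x29): reg=0xE2
After byte 4 (0x2D): reg=0x63
After byte 5 (0x9E): reg=0xFD
After byte 6 (0x12): reg=0x83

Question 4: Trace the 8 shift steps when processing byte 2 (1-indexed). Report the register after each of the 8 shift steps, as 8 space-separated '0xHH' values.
After byte 1 (0x8D): reg=0x06
Register before byte 2: 0x06
After XOR with byte 0xE0: 0xE6

Answer: 0xCB 0x91 0x25 0x4A 0x94 0x2F 0x5E 0xBC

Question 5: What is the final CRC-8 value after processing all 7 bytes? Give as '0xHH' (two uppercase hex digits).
After byte 1 (0x8D): reg=0x06
After byte 2 (0xE0): reg=0xBC
After byte 3 (0x29): reg=0xE2
After byte 4 (0x2D): reg=0x63
After byte 5 (0x9E): reg=0xFD
After byte 6 (0x12): reg=0x83
After byte 7 (0x4B): reg=0x76

Answer: 0x76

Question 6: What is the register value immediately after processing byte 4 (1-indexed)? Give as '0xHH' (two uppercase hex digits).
Answer: 0x63

Derivation:
After byte 1 (0x8D): reg=0x06
After byte 2 (0xE0): reg=0xBC
After byte 3 (0x29): reg=0xE2
After byte 4 (0x2D): reg=0x63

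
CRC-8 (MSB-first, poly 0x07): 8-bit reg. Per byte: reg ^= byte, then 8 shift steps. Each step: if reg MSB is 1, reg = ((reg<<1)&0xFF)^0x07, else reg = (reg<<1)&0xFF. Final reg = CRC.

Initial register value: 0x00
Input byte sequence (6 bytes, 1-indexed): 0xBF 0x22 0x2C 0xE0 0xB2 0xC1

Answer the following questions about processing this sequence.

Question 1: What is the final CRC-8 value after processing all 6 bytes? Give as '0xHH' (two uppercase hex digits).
Answer: 0xBD

Derivation:
After byte 1 (0xBF): reg=0x34
After byte 2 (0x22): reg=0x62
After byte 3 (0x2C): reg=0xED
After byte 4 (0xE0): reg=0x23
After byte 5 (0xB2): reg=0xFE
After byte 6 (0xC1): reg=0xBD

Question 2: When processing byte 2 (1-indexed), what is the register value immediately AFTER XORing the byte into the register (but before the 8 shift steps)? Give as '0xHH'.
Register before byte 2: 0x34
Byte 2: 0x22
0x34 XOR 0x22 = 0x16

Answer: 0x16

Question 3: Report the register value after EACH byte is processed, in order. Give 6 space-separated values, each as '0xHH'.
0x34 0x62 0xED 0x23 0xFE 0xBD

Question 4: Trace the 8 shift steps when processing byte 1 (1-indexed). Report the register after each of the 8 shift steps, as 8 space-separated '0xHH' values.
Register before byte 1: 0x00
After XOR with byte 0xBF: 0xBF

Answer: 0x79 0xF2 0xE3 0xC1 0x85 0x0D 0x1A 0x34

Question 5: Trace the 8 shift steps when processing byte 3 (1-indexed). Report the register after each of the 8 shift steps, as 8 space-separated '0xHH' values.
Answer: 0x9C 0x3F 0x7E 0xFC 0xFF 0xF9 0xF5 0xED

Derivation:
After byte 1 (0xBF): reg=0x34
After byte 2 (0x22): reg=0x62
Register before byte 3: 0x62
After XOR with byte 0x2C: 0x4E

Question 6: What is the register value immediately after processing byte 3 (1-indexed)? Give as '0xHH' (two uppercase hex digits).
After byte 1 (0xBF): reg=0x34
After byte 2 (0x22): reg=0x62
After byte 3 (0x2C): reg=0xED

Answer: 0xED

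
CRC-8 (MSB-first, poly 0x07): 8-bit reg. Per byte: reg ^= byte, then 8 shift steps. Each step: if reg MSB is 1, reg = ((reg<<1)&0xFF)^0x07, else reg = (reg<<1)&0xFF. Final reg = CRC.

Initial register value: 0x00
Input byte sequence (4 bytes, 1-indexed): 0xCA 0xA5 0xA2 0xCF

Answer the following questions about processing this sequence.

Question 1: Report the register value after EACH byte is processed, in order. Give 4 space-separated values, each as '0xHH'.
0x78 0x1D 0x34 0xEF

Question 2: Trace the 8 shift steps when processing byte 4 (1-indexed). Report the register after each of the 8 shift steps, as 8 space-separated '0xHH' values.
After byte 1 (0xCA): reg=0x78
After byte 2 (0xA5): reg=0x1D
After byte 3 (0xA2): reg=0x34
Register before byte 4: 0x34
After XOR with byte 0xCF: 0xFB

Answer: 0xF1 0xE5 0xCD 0x9D 0x3D 0x7A 0xF4 0xEF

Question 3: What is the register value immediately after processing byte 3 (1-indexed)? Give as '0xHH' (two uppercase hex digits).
After byte 1 (0xCA): reg=0x78
After byte 2 (0xA5): reg=0x1D
After byte 3 (0xA2): reg=0x34

Answer: 0x34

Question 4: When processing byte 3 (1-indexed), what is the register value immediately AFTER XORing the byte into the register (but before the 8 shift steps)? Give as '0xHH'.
Answer: 0xBF

Derivation:
Register before byte 3: 0x1D
Byte 3: 0xA2
0x1D XOR 0xA2 = 0xBF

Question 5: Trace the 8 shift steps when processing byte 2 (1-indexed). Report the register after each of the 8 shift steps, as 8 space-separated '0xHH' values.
Answer: 0xBD 0x7D 0xFA 0xF3 0xE1 0xC5 0x8D 0x1D

Derivation:
After byte 1 (0xCA): reg=0x78
Register before byte 2: 0x78
After XOR with byte 0xA5: 0xDD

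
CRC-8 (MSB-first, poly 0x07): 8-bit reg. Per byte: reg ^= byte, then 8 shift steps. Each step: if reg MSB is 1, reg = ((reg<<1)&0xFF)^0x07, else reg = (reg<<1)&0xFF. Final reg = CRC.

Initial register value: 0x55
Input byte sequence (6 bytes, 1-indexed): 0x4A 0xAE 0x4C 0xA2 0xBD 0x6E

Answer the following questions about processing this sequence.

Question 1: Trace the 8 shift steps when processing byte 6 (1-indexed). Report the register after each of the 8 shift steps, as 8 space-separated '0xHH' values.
After byte 1 (0x4A): reg=0x5D
After byte 2 (0xAE): reg=0xD7
After byte 3 (0x4C): reg=0xC8
After byte 4 (0xA2): reg=0x11
After byte 5 (0xBD): reg=0x4D
Register before byte 6: 0x4D
After XOR with byte 0x6E: 0x23

Answer: 0x46 0x8C 0x1F 0x3E 0x7C 0xF8 0xF7 0xE9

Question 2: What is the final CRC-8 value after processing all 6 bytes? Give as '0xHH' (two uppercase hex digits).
Answer: 0xE9

Derivation:
After byte 1 (0x4A): reg=0x5D
After byte 2 (0xAE): reg=0xD7
After byte 3 (0x4C): reg=0xC8
After byte 4 (0xA2): reg=0x11
After byte 5 (0xBD): reg=0x4D
After byte 6 (0x6E): reg=0xE9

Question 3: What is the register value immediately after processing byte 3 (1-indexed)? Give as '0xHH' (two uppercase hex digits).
Answer: 0xC8

Derivation:
After byte 1 (0x4A): reg=0x5D
After byte 2 (0xAE): reg=0xD7
After byte 3 (0x4C): reg=0xC8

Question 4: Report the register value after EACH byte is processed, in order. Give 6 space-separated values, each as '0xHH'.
0x5D 0xD7 0xC8 0x11 0x4D 0xE9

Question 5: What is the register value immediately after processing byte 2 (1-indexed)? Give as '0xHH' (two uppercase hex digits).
Answer: 0xD7

Derivation:
After byte 1 (0x4A): reg=0x5D
After byte 2 (0xAE): reg=0xD7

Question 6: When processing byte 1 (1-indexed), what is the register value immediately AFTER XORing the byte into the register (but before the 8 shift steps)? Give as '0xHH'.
Answer: 0x1F

Derivation:
Register before byte 1: 0x55
Byte 1: 0x4A
0x55 XOR 0x4A = 0x1F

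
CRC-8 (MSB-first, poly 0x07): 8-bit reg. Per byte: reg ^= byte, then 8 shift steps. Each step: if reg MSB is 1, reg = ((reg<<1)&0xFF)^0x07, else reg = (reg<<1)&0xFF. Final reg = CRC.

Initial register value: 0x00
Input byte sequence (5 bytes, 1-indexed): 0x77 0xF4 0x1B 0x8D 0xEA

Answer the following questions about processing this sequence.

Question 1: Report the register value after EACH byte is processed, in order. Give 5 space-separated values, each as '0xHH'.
0x42 0x0B 0x70 0xFD 0x65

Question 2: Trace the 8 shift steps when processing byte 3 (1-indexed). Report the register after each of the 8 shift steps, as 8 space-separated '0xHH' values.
Answer: 0x20 0x40 0x80 0x07 0x0E 0x1C 0x38 0x70

Derivation:
After byte 1 (0x77): reg=0x42
After byte 2 (0xF4): reg=0x0B
Register before byte 3: 0x0B
After XOR with byte 0x1B: 0x10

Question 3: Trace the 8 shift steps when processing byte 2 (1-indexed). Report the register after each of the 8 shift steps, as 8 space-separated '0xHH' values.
Answer: 0x6B 0xD6 0xAB 0x51 0xA2 0x43 0x86 0x0B

Derivation:
After byte 1 (0x77): reg=0x42
Register before byte 2: 0x42
After XOR with byte 0xF4: 0xB6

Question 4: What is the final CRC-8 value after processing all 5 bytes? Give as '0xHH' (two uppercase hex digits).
Answer: 0x65

Derivation:
After byte 1 (0x77): reg=0x42
After byte 2 (0xF4): reg=0x0B
After byte 3 (0x1B): reg=0x70
After byte 4 (0x8D): reg=0xFD
After byte 5 (0xEA): reg=0x65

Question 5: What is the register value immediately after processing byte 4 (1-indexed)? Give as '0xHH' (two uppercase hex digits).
Answer: 0xFD

Derivation:
After byte 1 (0x77): reg=0x42
After byte 2 (0xF4): reg=0x0B
After byte 3 (0x1B): reg=0x70
After byte 4 (0x8D): reg=0xFD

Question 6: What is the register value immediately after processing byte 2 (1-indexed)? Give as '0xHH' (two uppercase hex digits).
Answer: 0x0B

Derivation:
After byte 1 (0x77): reg=0x42
After byte 2 (0xF4): reg=0x0B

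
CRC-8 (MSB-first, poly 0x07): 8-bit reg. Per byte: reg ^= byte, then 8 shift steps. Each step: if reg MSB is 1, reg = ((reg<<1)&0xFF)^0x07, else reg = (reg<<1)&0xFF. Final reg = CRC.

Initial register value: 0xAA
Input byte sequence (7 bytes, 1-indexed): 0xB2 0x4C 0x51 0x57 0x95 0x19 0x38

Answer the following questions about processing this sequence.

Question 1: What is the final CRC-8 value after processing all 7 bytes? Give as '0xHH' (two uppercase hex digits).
After byte 1 (0xB2): reg=0x48
After byte 2 (0x4C): reg=0x1C
After byte 3 (0x51): reg=0xE4
After byte 4 (0x57): reg=0x10
After byte 5 (0x95): reg=0x92
After byte 6 (0x19): reg=0xB8
After byte 7 (0x38): reg=0x89

Answer: 0x89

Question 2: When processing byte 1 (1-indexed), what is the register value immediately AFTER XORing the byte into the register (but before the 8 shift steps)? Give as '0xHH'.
Register before byte 1: 0xAA
Byte 1: 0xB2
0xAA XOR 0xB2 = 0x18

Answer: 0x18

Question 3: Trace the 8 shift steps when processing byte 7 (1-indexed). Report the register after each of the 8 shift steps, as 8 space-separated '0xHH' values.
After byte 1 (0xB2): reg=0x48
After byte 2 (0x4C): reg=0x1C
After byte 3 (0x51): reg=0xE4
After byte 4 (0x57): reg=0x10
After byte 5 (0x95): reg=0x92
After byte 6 (0x19): reg=0xB8
Register before byte 7: 0xB8
After XOR with byte 0x38: 0x80

Answer: 0x07 0x0E 0x1C 0x38 0x70 0xE0 0xC7 0x89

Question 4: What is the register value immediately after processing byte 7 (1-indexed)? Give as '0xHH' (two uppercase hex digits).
Answer: 0x89

Derivation:
After byte 1 (0xB2): reg=0x48
After byte 2 (0x4C): reg=0x1C
After byte 3 (0x51): reg=0xE4
After byte 4 (0x57): reg=0x10
After byte 5 (0x95): reg=0x92
After byte 6 (0x19): reg=0xB8
After byte 7 (0x38): reg=0x89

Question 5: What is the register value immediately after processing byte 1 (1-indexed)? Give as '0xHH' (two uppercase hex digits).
Answer: 0x48

Derivation:
After byte 1 (0xB2): reg=0x48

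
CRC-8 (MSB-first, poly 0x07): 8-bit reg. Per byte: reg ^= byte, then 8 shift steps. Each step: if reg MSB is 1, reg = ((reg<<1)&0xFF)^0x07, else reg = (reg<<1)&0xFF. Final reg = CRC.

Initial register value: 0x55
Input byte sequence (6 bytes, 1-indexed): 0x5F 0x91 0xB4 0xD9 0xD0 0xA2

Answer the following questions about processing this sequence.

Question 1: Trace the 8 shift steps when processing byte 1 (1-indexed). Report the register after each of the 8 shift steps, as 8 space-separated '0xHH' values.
Answer: 0x14 0x28 0x50 0xA0 0x47 0x8E 0x1B 0x36

Derivation:
Register before byte 1: 0x55
After XOR with byte 0x5F: 0x0A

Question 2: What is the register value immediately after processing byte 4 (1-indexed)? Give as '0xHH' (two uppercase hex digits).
Answer: 0x44

Derivation:
After byte 1 (0x5F): reg=0x36
After byte 2 (0x91): reg=0x7C
After byte 3 (0xB4): reg=0x76
After byte 4 (0xD9): reg=0x44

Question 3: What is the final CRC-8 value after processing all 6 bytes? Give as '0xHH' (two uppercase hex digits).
After byte 1 (0x5F): reg=0x36
After byte 2 (0x91): reg=0x7C
After byte 3 (0xB4): reg=0x76
After byte 4 (0xD9): reg=0x44
After byte 5 (0xD0): reg=0xE5
After byte 6 (0xA2): reg=0xD2

Answer: 0xD2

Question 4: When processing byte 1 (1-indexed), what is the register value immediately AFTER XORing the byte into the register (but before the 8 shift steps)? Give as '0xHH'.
Register before byte 1: 0x55
Byte 1: 0x5F
0x55 XOR 0x5F = 0x0A

Answer: 0x0A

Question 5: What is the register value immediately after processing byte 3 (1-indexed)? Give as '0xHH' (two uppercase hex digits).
Answer: 0x76

Derivation:
After byte 1 (0x5F): reg=0x36
After byte 2 (0x91): reg=0x7C
After byte 3 (0xB4): reg=0x76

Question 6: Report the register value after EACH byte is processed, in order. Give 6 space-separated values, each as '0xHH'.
0x36 0x7C 0x76 0x44 0xE5 0xD2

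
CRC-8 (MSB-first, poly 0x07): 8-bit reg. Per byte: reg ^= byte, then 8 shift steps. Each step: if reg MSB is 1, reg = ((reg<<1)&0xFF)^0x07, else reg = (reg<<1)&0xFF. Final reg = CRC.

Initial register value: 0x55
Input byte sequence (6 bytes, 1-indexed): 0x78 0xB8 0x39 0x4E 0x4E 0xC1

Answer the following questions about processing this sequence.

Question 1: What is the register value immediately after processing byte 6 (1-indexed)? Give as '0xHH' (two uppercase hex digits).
After byte 1 (0x78): reg=0xC3
After byte 2 (0xB8): reg=0x66
After byte 3 (0x39): reg=0x9A
After byte 4 (0x4E): reg=0x22
After byte 5 (0x4E): reg=0x03
After byte 6 (0xC1): reg=0x40

Answer: 0x40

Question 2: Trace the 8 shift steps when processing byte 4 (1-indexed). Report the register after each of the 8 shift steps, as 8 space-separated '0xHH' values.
After byte 1 (0x78): reg=0xC3
After byte 2 (0xB8): reg=0x66
After byte 3 (0x39): reg=0x9A
Register before byte 4: 0x9A
After XOR with byte 0x4E: 0xD4

Answer: 0xAF 0x59 0xB2 0x63 0xC6 0x8B 0x11 0x22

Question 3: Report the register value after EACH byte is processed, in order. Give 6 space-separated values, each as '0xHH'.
0xC3 0x66 0x9A 0x22 0x03 0x40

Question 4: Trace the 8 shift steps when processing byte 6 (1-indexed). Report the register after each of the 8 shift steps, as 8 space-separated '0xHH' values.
Answer: 0x83 0x01 0x02 0x04 0x08 0x10 0x20 0x40

Derivation:
After byte 1 (0x78): reg=0xC3
After byte 2 (0xB8): reg=0x66
After byte 3 (0x39): reg=0x9A
After byte 4 (0x4E): reg=0x22
After byte 5 (0x4E): reg=0x03
Register before byte 6: 0x03
After XOR with byte 0xC1: 0xC2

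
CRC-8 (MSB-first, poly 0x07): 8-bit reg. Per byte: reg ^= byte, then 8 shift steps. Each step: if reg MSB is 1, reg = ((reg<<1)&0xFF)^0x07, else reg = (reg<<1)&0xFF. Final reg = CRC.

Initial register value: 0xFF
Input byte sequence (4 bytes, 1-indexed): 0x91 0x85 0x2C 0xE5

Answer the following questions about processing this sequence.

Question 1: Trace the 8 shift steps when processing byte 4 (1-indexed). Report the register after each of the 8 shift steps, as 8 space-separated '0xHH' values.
After byte 1 (0x91): reg=0x0D
After byte 2 (0x85): reg=0xB1
After byte 3 (0x2C): reg=0xDA
Register before byte 4: 0xDA
After XOR with byte 0xE5: 0x3F

Answer: 0x7E 0xFC 0xFF 0xF9 0xF5 0xED 0xDD 0xBD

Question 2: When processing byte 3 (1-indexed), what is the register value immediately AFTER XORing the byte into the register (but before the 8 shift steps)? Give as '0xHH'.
Answer: 0x9D

Derivation:
Register before byte 3: 0xB1
Byte 3: 0x2C
0xB1 XOR 0x2C = 0x9D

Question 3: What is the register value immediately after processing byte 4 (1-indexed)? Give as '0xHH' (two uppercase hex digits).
After byte 1 (0x91): reg=0x0D
After byte 2 (0x85): reg=0xB1
After byte 3 (0x2C): reg=0xDA
After byte 4 (0xE5): reg=0xBD

Answer: 0xBD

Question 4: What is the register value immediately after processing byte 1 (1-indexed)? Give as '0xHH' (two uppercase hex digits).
Answer: 0x0D

Derivation:
After byte 1 (0x91): reg=0x0D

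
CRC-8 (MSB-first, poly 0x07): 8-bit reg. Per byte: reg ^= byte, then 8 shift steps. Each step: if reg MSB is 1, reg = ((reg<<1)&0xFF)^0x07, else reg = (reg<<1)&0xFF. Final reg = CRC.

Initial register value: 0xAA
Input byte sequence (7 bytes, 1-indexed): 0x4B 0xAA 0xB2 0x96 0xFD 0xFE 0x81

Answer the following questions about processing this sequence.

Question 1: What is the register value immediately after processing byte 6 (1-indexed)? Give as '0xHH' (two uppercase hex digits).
Answer: 0xCF

Derivation:
After byte 1 (0x4B): reg=0xA9
After byte 2 (0xAA): reg=0x09
After byte 3 (0xB2): reg=0x28
After byte 4 (0x96): reg=0x33
After byte 5 (0xFD): reg=0x64
After byte 6 (0xFE): reg=0xCF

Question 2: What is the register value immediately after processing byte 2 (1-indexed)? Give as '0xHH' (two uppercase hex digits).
After byte 1 (0x4B): reg=0xA9
After byte 2 (0xAA): reg=0x09

Answer: 0x09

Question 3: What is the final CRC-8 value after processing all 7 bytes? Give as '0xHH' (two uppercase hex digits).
Answer: 0xED

Derivation:
After byte 1 (0x4B): reg=0xA9
After byte 2 (0xAA): reg=0x09
After byte 3 (0xB2): reg=0x28
After byte 4 (0x96): reg=0x33
After byte 5 (0xFD): reg=0x64
After byte 6 (0xFE): reg=0xCF
After byte 7 (0x81): reg=0xED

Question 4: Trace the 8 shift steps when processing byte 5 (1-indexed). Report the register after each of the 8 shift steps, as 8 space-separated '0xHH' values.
After byte 1 (0x4B): reg=0xA9
After byte 2 (0xAA): reg=0x09
After byte 3 (0xB2): reg=0x28
After byte 4 (0x96): reg=0x33
Register before byte 5: 0x33
After XOR with byte 0xFD: 0xCE

Answer: 0x9B 0x31 0x62 0xC4 0x8F 0x19 0x32 0x64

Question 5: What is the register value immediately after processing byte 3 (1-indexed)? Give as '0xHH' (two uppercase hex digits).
After byte 1 (0x4B): reg=0xA9
After byte 2 (0xAA): reg=0x09
After byte 3 (0xB2): reg=0x28

Answer: 0x28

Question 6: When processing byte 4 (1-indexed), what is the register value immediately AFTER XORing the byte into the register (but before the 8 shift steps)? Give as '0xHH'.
Answer: 0xBE

Derivation:
Register before byte 4: 0x28
Byte 4: 0x96
0x28 XOR 0x96 = 0xBE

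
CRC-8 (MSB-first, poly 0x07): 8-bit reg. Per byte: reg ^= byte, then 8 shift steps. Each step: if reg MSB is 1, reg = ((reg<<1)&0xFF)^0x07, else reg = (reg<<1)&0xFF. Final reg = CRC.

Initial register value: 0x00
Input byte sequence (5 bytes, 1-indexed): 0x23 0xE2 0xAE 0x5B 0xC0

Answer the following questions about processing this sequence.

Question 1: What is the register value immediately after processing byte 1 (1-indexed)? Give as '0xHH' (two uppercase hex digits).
After byte 1 (0x23): reg=0xE9

Answer: 0xE9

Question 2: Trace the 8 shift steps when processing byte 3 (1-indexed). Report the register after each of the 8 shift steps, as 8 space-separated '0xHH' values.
Answer: 0x39 0x72 0xE4 0xCF 0x99 0x35 0x6A 0xD4

Derivation:
After byte 1 (0x23): reg=0xE9
After byte 2 (0xE2): reg=0x31
Register before byte 3: 0x31
After XOR with byte 0xAE: 0x9F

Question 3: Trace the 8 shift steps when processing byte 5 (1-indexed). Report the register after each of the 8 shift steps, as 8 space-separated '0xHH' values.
Answer: 0xC8 0x97 0x29 0x52 0xA4 0x4F 0x9E 0x3B

Derivation:
After byte 1 (0x23): reg=0xE9
After byte 2 (0xE2): reg=0x31
After byte 3 (0xAE): reg=0xD4
After byte 4 (0x5B): reg=0xA4
Register before byte 5: 0xA4
After XOR with byte 0xC0: 0x64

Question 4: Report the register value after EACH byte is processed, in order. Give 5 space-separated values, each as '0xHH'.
0xE9 0x31 0xD4 0xA4 0x3B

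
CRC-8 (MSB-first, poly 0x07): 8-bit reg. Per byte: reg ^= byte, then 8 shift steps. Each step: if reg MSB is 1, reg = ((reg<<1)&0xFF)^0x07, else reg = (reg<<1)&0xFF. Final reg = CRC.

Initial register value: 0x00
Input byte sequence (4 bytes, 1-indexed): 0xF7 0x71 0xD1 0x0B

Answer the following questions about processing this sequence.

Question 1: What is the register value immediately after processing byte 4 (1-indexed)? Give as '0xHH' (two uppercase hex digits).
Answer: 0xF3

Derivation:
After byte 1 (0xF7): reg=0xCB
After byte 2 (0x71): reg=0x2F
After byte 3 (0xD1): reg=0xF4
After byte 4 (0x0B): reg=0xF3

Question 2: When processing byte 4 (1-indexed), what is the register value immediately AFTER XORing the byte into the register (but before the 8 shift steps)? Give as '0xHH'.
Register before byte 4: 0xF4
Byte 4: 0x0B
0xF4 XOR 0x0B = 0xFF

Answer: 0xFF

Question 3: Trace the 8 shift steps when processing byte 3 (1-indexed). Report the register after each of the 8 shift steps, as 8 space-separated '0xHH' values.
Answer: 0xFB 0xF1 0xE5 0xCD 0x9D 0x3D 0x7A 0xF4

Derivation:
After byte 1 (0xF7): reg=0xCB
After byte 2 (0x71): reg=0x2F
Register before byte 3: 0x2F
After XOR with byte 0xD1: 0xFE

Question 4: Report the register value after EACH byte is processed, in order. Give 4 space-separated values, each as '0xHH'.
0xCB 0x2F 0xF4 0xF3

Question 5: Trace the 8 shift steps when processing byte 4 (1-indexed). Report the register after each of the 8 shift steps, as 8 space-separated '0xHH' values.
After byte 1 (0xF7): reg=0xCB
After byte 2 (0x71): reg=0x2F
After byte 3 (0xD1): reg=0xF4
Register before byte 4: 0xF4
After XOR with byte 0x0B: 0xFF

Answer: 0xF9 0xF5 0xED 0xDD 0xBD 0x7D 0xFA 0xF3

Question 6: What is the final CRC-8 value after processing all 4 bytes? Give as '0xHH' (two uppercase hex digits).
Answer: 0xF3

Derivation:
After byte 1 (0xF7): reg=0xCB
After byte 2 (0x71): reg=0x2F
After byte 3 (0xD1): reg=0xF4
After byte 4 (0x0B): reg=0xF3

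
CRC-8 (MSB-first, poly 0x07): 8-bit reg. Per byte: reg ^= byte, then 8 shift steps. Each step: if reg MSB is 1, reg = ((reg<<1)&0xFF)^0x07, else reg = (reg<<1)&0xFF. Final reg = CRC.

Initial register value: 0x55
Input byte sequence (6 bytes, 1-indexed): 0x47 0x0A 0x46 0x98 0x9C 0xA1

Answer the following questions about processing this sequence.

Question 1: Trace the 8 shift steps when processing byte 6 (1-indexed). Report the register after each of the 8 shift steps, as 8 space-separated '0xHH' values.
Answer: 0x4F 0x9E 0x3B 0x76 0xEC 0xDF 0xB9 0x75

Derivation:
After byte 1 (0x47): reg=0x7E
After byte 2 (0x0A): reg=0x4B
After byte 3 (0x46): reg=0x23
After byte 4 (0x98): reg=0x28
After byte 5 (0x9C): reg=0x05
Register before byte 6: 0x05
After XOR with byte 0xA1: 0xA4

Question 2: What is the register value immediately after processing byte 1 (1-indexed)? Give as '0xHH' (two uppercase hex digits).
Answer: 0x7E

Derivation:
After byte 1 (0x47): reg=0x7E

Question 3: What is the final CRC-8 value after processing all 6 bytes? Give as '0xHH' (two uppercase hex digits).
Answer: 0x75

Derivation:
After byte 1 (0x47): reg=0x7E
After byte 2 (0x0A): reg=0x4B
After byte 3 (0x46): reg=0x23
After byte 4 (0x98): reg=0x28
After byte 5 (0x9C): reg=0x05
After byte 6 (0xA1): reg=0x75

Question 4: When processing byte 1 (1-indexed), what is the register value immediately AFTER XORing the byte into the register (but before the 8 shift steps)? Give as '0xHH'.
Answer: 0x12

Derivation:
Register before byte 1: 0x55
Byte 1: 0x47
0x55 XOR 0x47 = 0x12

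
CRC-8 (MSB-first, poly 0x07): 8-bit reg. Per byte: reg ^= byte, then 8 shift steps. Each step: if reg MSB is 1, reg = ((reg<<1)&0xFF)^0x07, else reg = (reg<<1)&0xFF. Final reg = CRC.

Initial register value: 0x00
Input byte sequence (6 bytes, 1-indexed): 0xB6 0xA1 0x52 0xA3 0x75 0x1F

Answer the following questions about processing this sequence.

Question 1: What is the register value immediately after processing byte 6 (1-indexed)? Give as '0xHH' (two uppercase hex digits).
Answer: 0xB5

Derivation:
After byte 1 (0xB6): reg=0x0B
After byte 2 (0xA1): reg=0x5F
After byte 3 (0x52): reg=0x23
After byte 4 (0xA3): reg=0x89
After byte 5 (0x75): reg=0xFA
After byte 6 (0x1F): reg=0xB5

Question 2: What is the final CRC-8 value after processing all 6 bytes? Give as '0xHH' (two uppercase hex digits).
Answer: 0xB5

Derivation:
After byte 1 (0xB6): reg=0x0B
After byte 2 (0xA1): reg=0x5F
After byte 3 (0x52): reg=0x23
After byte 4 (0xA3): reg=0x89
After byte 5 (0x75): reg=0xFA
After byte 6 (0x1F): reg=0xB5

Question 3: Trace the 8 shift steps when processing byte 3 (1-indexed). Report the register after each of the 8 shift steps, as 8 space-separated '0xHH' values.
Answer: 0x1A 0x34 0x68 0xD0 0xA7 0x49 0x92 0x23

Derivation:
After byte 1 (0xB6): reg=0x0B
After byte 2 (0xA1): reg=0x5F
Register before byte 3: 0x5F
After XOR with byte 0x52: 0x0D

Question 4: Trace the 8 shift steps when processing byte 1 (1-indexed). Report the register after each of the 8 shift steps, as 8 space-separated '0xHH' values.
Answer: 0x6B 0xD6 0xAB 0x51 0xA2 0x43 0x86 0x0B

Derivation:
Register before byte 1: 0x00
After XOR with byte 0xB6: 0xB6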